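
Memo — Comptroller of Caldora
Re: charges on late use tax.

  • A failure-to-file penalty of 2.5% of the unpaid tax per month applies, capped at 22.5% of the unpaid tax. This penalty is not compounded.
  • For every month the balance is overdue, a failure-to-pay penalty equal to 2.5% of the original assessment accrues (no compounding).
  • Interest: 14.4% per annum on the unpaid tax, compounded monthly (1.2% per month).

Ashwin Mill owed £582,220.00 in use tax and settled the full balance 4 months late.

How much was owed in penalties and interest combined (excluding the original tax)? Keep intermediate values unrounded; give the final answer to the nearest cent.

Failure-to-file: 4 × 2.5% × £582,220.00 = £58,222.00 (under the 22.5% cap)
Failure-to-pay penalty = 2.5% × £582,220.00 × 4 mo = £58,222.00
Interest: £582,220.00 × ((1 + 0.012)^4 − 1) = £582,220.00 × 0.0488709… = £28,453.6345…
Penalties + interest = £116,444.0000 + £28,453.6345… = £144,897.63

£144,897.63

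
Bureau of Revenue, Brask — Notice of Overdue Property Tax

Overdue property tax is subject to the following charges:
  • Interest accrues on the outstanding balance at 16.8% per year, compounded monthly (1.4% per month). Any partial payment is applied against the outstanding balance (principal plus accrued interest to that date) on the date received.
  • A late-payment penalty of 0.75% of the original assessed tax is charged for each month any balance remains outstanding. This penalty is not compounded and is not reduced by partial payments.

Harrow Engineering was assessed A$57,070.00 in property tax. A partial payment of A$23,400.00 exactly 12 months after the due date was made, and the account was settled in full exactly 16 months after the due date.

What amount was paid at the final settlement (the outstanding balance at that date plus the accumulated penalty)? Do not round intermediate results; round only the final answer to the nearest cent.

A$53,398.01

Balance at month 12: A$57,070.0000 × (1 + 0.014)^12 = A$67,431.5795…
After A$23,400.00 payment: A$67,431.5795… − A$23,400.00 = A$44,031.5795…
Balance at month 16: A$44,031.5795… × (1 + 0.014)^4 = A$46,549.6141…
Penalty: 16 × 0.75% × A$57,070.00 = A$6,848.40
Final settlement = outstanding balance + penalty = A$46,549.6141… + A$6,848.40 = A$53,398.01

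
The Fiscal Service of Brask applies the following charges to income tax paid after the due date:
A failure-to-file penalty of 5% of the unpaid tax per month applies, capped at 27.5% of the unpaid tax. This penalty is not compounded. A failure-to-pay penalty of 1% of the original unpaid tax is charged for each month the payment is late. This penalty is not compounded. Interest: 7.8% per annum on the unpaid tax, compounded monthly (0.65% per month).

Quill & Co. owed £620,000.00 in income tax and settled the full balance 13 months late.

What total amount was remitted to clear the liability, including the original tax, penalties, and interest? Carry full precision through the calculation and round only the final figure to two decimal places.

Failure-to-file: 13 × 5% × £620,000.00 = £403,000.00, capped at 27.5% × £620,000.00 = £170,500.00
Failure-to-pay penalty: 13 × 1% × £620,000.00 = £80,600.00
Interest: £620,000.00 × ((1 + 0.0065)^13 − 1) = £620,000.00 × 0.0878753… = £54,482.7072…
Total = £620,000.00 + £251,100.0000 + £54,482.7072… = £925,582.71

£925,582.71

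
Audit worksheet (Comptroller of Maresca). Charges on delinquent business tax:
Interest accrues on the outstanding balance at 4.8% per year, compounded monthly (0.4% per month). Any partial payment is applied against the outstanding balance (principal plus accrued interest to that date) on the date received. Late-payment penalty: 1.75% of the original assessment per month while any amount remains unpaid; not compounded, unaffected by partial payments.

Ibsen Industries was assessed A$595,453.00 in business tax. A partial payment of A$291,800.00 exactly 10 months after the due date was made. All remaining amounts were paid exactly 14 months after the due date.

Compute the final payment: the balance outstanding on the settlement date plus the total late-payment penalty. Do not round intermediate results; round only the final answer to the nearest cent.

Balance at month 10: A$595,453.0000 × (1 + 0.004)^10 = A$619,704.4514…
After A$291,800.00 payment: A$619,704.4514… − A$291,800.00 = A$327,904.4514…
Balance at month 14: A$327,904.4514… × (1 + 0.004)^4 = A$333,182.4855…
Penalty: 14 × 1.75% × A$595,453.00 = A$145,885.99…
Final settlement = outstanding balance + penalty = A$333,182.4855… + A$145,885.99… = A$479,068.47

A$479,068.47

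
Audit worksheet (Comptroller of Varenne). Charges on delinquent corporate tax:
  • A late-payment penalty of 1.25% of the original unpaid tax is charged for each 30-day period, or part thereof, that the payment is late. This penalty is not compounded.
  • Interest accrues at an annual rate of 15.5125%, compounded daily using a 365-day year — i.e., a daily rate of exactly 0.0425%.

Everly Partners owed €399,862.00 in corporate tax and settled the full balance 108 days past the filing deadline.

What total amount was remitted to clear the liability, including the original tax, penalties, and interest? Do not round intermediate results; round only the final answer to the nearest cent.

€438,632.42

Penalty periods: ⌈108/30⌉ = 4; penalty = 4 × 1.25% × €399,862.00 = €19,993.10
Interest: €399,862.00 × ((1 + 0.000425)^108 − 1) = €399,862.00 × 0.04695950… = €18,777.3195…
Total = €399,862.00 + €19,993.1000 + €18,777.3195… = €438,632.42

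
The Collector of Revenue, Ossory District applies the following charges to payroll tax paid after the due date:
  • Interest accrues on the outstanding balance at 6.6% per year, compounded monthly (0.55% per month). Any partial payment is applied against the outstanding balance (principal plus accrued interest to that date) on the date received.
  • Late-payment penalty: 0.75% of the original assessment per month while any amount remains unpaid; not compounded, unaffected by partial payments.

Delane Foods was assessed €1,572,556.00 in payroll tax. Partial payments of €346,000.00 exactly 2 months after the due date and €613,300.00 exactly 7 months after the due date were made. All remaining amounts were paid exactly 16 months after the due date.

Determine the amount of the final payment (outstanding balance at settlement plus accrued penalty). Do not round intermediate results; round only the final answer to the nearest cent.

Balance at month 2: €1,572,556.0000 × (1 + 0.0055)^2 = €1,589,901.6858…
After €346,000.00 payment: €1,589,901.6858… − €346,000.00 = €1,243,901.6858…
Balance at month 7: €1,243,901.6858… × (1 + 0.0055)^5 = €1,278,487.3377…
After €613,300.00 payment: €1,278,487.3377… − €613,300.00 = €665,187.3377…
Balance at month 16: €665,187.3377… × (1 + 0.0055)^9 = €698,847.8733…
Penalty: 16 × 0.75% × €1,572,556.00 = €188,706.72
Final settlement = outstanding balance + penalty = €698,847.8733… + €188,706.72 = €887,554.59

€887,554.59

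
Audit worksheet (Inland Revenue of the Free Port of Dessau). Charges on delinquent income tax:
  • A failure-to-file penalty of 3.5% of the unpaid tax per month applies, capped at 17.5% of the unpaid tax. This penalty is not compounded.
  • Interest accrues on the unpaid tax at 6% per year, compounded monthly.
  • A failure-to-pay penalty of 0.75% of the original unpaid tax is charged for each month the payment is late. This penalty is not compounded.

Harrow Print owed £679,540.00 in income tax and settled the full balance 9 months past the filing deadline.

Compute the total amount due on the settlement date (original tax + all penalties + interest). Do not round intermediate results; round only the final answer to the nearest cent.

£875,526.52

Failure-to-file: 9 × 3.5% × £679,540.00 = £214,055.10, capped at 17.5% × £679,540.00 = £118,919.50
Failure-to-pay penalty: 9 × 0.75% × £679,540.00 = £45,868.95
Interest (6%/yr ÷ 12 = 0.5%/month): £679,540.00 × ((1 + 0.005)^9 − 1) = £31,198.0750…
Total = £679,540.00 + £164,788.4500 + £31,198.0750… = £875,526.52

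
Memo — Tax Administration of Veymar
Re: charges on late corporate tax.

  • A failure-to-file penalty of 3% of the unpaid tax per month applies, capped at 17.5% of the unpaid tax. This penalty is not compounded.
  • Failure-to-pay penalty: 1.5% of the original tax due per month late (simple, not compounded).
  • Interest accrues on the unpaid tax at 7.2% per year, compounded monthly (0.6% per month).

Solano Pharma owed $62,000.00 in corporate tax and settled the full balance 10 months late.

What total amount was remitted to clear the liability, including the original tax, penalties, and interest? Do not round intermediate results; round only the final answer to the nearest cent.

$85,972.06

Failure-to-file: 10 × 3% × $62,000.00 = $18,600.00, capped at 17.5% × $62,000.00 = $10,850.00
Failure-to-pay penalty: 10 × 1.5% × $62,000.00 = $9,300.00
Interest: $62,000.00 × ((1 + 0.006)^10 − 1) = $62,000.00 × 0.0616462… = $3,822.0640…
Total = $62,000.00 + $20,150.0000 + $3,822.0640… = $85,972.06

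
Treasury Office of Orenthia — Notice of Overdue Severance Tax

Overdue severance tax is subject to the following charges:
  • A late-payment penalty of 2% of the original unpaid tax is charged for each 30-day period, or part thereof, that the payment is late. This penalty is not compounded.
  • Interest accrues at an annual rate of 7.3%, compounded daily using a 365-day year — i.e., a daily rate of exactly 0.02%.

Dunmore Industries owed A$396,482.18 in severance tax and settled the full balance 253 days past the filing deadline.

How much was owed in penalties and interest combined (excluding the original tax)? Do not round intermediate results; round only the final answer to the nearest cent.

Penalty periods: ⌈253/30⌉ = 9; penalty = 9 × 2% × A$396,482.18 = A$71,366.79…
Interest: A$396,482.18 × ((1 + 0.0002)^253 − 1) = A$396,482.18 × 0.05189673… = A$20,576.1272…
Penalties + interest = A$71,366.7924 + A$20,576.1272… = A$91,942.92

A$91,942.92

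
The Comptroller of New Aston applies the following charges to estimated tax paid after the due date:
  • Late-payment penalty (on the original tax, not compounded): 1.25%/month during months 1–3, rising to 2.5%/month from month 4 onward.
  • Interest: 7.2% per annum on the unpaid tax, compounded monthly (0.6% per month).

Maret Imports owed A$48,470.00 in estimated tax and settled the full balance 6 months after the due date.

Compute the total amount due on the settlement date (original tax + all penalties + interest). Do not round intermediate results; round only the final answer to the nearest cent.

A$55,694.18

Penalty, months 1–3: 3 × 1.25% × A$48,470.00 = A$1,817.63…
Penalty, months 4–6: 3 × 2.5% × A$48,470.00 = A$3,635.25
Interest: A$48,470.00 × ((1 + 0.006)^6 − 1) = A$48,470.00 × 0.0365443… = A$1,771.3041…
Total = A$48,470.00 + A$5,452.8750 + A$1,771.3041… = A$55,694.18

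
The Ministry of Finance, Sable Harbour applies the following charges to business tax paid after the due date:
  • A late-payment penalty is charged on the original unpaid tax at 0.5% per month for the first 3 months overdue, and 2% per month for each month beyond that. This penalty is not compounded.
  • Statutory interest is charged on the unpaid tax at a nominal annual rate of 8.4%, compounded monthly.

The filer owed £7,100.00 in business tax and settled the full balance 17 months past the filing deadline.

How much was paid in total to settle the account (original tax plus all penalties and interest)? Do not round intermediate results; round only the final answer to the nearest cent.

Penalty, months 1–3: 3 × 0.5% × £7,100.00 = £106.50
Penalty, months 4–17: 14 × 2% × £7,100.00 = £1,988.00
Interest (8.4%/yr ÷ 12 = 0.7%/month): £7,100.00 × ((1 + 0.007)^17 − 1) = £893.9117…
Total = £7,100.00 + £2,094.5000 + £893.9117… = £10,088.41

£10,088.41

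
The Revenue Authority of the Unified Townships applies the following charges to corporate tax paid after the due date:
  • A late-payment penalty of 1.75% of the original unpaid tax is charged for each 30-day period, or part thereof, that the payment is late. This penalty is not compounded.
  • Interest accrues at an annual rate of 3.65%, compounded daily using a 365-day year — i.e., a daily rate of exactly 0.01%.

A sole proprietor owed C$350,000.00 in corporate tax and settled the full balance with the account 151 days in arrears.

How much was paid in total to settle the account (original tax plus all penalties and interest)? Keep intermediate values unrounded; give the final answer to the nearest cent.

C$392,074.84

Penalty periods: ⌈151/30⌉ = 6; penalty = 6 × 1.75% × C$350,000.00 = C$36,750.00
Interest: C$350,000.00 × ((1 + 0.0001)^151 − 1) = C$350,000.00 × 0.01521381… = C$5,324.8351…
Total = C$350,000.00 + C$36,750.0000 + C$5,324.8351… = C$392,074.84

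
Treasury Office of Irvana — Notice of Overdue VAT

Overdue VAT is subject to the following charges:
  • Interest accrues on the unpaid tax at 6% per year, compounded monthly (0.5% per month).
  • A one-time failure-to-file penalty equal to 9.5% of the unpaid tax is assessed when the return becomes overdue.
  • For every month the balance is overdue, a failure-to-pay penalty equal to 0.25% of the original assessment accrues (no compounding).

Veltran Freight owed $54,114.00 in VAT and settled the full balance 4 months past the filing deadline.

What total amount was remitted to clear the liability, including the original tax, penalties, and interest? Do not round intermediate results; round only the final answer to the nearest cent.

$60,886.39

Failure-to-file penalty: 9.5% × $54,114.00 = $5,140.83
Failure-to-pay penalty: 4 × 0.25% × $54,114.00 = $541.14
Interest: $54,114.00 × ((1 + 0.005)^4 − 1) = $54,114.00 × 0.0201505… = $1,090.4242…
Total = $54,114.00 + $5,681.9700 + $1,090.4242… = $60,886.39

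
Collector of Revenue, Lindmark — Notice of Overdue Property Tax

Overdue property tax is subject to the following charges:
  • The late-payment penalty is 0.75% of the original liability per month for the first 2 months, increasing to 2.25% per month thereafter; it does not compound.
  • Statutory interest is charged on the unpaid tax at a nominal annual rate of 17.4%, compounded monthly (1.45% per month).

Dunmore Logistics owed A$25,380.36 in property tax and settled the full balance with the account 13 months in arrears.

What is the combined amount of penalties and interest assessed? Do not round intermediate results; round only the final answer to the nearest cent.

Penalty, months 1–2: 2 × 0.75% × A$25,380.36 = A$380.71…
Penalty, months 3–13: 11 × 2.25% × A$25,380.36 = A$6,281.64…
Interest: A$25,380.36 × ((1 + 0.0145)^13 − 1) = A$25,380.36 × 0.2058039… = A$5,223.3759…
Penalties + interest = A$6,662.3445 + A$5,223.3759… = A$11,885.72

A$11,885.72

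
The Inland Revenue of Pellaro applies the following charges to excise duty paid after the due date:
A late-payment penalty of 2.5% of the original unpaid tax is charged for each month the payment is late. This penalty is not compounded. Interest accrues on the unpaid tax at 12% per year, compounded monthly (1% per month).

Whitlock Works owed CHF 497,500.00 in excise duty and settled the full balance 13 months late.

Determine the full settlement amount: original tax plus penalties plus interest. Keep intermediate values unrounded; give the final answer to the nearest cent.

Late-payment penalty = 2.5% × CHF 497,500.00 × 13 mo = CHF 161,687.50
Interest: CHF 497,500.00 × ((1 + 0.01)^13 − 1) = CHF 497,500.00 × 0.1380933… = CHF 68,701.4070…
Total = CHF 497,500.00 + CHF 161,687.5000 + CHF 68,701.4070… = CHF 727,888.91

CHF 727,888.91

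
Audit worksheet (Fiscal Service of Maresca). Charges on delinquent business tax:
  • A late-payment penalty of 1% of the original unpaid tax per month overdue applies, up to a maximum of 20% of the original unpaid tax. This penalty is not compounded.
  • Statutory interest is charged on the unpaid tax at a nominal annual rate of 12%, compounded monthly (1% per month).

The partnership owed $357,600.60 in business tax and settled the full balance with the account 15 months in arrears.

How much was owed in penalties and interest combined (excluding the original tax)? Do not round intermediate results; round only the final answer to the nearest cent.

$111,202.69

Penalty: 15 × 1% × $357,600.60 = $53,640.09 (below the 20% cap of $71,520.12)
Interest: $357,600.60 × ((1 + 0.01)^15 − 1) = $357,600.60 × 0.1609690… = $57,562.5950…
Penalties + interest = $53,640.0900 + $57,562.5950… = $111,202.69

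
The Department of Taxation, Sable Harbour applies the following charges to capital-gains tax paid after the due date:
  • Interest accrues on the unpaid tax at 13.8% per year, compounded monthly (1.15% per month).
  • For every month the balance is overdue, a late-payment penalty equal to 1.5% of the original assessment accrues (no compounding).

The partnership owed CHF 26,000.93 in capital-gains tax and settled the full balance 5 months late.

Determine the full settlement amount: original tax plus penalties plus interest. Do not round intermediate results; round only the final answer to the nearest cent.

Late-payment penalty: 5 × 1.5% × CHF 26,000.93 = CHF 1,950.07…
Interest: CHF 26,000.93 × ((1 + 0.0115)^5 − 1) = CHF 26,000.93 × 0.0588378… = CHF 1,529.8374…
Total = CHF 26,000.93 + CHF 1,950.0698… + CHF 1,529.8374… = CHF 29,480.84

CHF 29,480.84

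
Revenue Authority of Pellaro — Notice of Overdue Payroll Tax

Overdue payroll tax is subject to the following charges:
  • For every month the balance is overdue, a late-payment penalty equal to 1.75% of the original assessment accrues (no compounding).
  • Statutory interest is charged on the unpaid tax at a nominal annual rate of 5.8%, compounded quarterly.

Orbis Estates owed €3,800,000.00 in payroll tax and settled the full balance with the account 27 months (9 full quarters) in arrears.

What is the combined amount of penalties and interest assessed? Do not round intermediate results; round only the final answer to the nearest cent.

Late-payment penalty: 27 × 1.75% × €3,800,000.00 = €1,795,500.00
Interest (5.8%/yr ÷ 4 = 1.45%/quarter): €3,800,000.00 × ((1 + 0.0145)^9 − 1) = €525,656.7964…
Penalties + interest = €1,795,500.0000 + €525,656.7964… = €2,321,156.80

€2,321,156.80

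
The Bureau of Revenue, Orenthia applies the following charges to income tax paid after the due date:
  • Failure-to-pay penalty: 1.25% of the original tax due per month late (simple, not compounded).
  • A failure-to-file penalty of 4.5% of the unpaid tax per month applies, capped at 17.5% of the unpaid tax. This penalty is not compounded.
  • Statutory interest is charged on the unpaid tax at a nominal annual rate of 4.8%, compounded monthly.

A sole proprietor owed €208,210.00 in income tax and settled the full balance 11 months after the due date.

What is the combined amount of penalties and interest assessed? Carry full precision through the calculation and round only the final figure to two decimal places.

€74,412.31

Failure-to-file: 11 × 4.5% × €208,210.00 = €103,063.95, capped at 17.5% × €208,210.00 = €36,436.75
Failure-to-pay penalty = 1.25% × €208,210.00 × 11 mo = €28,628.88…
Interest (4.8%/yr ÷ 12 = 0.4%/month): €208,210.00 × ((1 + 0.004)^11 − 1) = €9,346.6812…
Penalties + interest = €65,065.6250 + €9,346.6812… = €74,412.31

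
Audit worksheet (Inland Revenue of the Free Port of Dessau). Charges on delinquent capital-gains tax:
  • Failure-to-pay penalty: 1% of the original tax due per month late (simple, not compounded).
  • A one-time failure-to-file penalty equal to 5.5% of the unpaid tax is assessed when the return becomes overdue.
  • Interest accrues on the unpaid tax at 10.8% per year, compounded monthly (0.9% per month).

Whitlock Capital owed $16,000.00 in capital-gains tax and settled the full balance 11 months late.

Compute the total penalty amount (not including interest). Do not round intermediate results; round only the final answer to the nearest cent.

Failure-to-file penalty: 5.5% × $16,000.00 = $880.00
Failure-to-pay penalty = 1% × $16,000.00 × 11 mo = $1,760.00
Total penalty = $880.00 + $1,760.00 = $2,640.00

$2,640.00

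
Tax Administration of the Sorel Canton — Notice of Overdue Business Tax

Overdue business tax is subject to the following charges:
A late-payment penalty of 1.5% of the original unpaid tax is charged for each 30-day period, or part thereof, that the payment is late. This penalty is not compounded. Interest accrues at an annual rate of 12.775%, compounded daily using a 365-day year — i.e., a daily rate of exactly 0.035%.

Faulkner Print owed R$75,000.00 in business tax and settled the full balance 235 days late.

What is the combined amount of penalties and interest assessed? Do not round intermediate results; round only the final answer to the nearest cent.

Penalty periods: ⌈235/30⌉ = 8; penalty = 8 × 1.5% × R$75,000.00 = R$9,000.00
Interest: R$75,000.00 × ((1 + 0.00035)^235 − 1) = R$75,000.00 × 0.08571158… = R$6,428.3688…
Penalties + interest = R$9,000.0000 + R$6,428.3688… = R$15,428.37

R$15,428.37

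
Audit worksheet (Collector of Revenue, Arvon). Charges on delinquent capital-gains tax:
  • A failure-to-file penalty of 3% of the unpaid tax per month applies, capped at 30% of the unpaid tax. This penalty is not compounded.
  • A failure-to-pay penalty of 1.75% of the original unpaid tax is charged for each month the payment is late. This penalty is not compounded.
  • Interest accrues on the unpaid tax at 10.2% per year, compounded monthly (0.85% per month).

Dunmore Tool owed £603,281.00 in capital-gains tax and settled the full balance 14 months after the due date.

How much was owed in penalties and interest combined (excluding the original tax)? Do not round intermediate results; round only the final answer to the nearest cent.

£404,683.07

Failure-to-file: 14 × 3% × £603,281.00 = £253,378.02, capped at 30% × £603,281.00 = £180,984.30
Failure-to-pay penalty = 1.75% × £603,281.00 × 14 mo = £147,803.85…
Interest: £603,281.00 × ((1 + 0.0085)^14 − 1) = £603,281.00 × 0.1258036… = £75,894.9257…
Penalties + interest = £328,788.1450 + £75,894.9257… = £404,683.07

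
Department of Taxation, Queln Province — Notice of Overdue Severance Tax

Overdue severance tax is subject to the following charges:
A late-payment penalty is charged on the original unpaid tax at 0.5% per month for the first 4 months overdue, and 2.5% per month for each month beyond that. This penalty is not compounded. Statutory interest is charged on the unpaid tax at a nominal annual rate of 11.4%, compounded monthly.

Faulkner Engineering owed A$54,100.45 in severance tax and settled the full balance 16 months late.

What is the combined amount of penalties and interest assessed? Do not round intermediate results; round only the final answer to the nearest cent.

Penalty, months 1–4: 4 × 0.5% × A$54,100.45 = A$1,082.01…
Penalty, months 5–16: 12 × 2.5% × A$54,100.45 = A$16,230.14…
Interest (11.4%/yr ÷ 12 = 0.95%/month): A$54,100.45 × ((1 + 0.0095)^16 − 1) = A$8,835.9721…
Penalties + interest = A$17,312.1440 + A$8,835.9721… = A$26,148.12

A$26,148.12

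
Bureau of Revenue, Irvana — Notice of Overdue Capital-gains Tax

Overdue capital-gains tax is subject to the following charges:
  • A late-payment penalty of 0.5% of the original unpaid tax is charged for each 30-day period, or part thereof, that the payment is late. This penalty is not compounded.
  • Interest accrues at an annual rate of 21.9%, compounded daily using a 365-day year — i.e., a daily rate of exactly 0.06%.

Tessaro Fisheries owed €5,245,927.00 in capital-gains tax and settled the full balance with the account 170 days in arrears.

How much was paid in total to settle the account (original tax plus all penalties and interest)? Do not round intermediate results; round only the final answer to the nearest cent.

Penalty periods: ⌈170/30⌉ = 6; penalty = 6 × 0.5% × €5,245,927.00 = €157,377.81
Interest: €5,245,927.00 × ((1 + 0.0006)^170 − 1) = €5,245,927.00 × 0.10734960… = €563,148.1643…
Total = €5,245,927.00 + €157,377.8100 + €563,148.1643… = €5,966,452.97

€5,966,452.97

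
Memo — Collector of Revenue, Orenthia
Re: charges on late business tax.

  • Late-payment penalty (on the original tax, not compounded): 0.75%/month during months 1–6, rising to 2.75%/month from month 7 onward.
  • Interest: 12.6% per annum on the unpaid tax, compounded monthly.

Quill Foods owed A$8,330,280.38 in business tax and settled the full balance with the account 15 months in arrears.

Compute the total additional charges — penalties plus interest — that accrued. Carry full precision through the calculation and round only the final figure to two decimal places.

A$3,849,588.76

Penalty, months 1–6: 6 × 0.75% × A$8,330,280.38 = A$374,862.62…
Penalty, months 7–15: 9 × 2.75% × A$8,330,280.38 = A$2,061,744.39…
Interest (12.6%/yr ÷ 12 = 1.05%/month): A$8,330,280.38 × ((1 + 0.0105)^15 − 1) = A$1,412,981.7507…
Penalties + interest = A$2,436,607.0112… + A$1,412,981.7507… = A$3,849,588.76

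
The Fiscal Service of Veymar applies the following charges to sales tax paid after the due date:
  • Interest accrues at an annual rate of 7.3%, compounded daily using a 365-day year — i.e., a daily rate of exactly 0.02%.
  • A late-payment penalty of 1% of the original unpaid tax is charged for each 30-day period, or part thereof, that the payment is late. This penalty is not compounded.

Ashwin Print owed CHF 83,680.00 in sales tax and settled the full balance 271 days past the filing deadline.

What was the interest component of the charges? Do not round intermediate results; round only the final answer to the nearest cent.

Interest: CHF 83,680.00 × ((1 + 0.0002)^271 − 1) = CHF 83,680.00 × 0.05569000… = CHF 4,660.1391…

CHF 4,660.14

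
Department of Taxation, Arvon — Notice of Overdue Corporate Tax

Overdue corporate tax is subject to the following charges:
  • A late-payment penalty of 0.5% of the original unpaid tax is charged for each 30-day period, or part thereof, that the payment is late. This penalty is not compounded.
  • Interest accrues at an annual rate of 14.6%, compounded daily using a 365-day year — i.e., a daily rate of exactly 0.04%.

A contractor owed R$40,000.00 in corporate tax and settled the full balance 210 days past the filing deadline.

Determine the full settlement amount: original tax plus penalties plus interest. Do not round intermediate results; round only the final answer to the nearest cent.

Penalty periods: ⌈210/30⌉ = 7; penalty = 7 × 0.5% × R$40,000.00 = R$1,400.00
Interest: R$40,000.00 × ((1 + 0.0004)^210 − 1) = R$40,000.00 × 0.08761063… = R$3,504.4251…
Total = R$40,000.00 + R$1,400.0000 + R$3,504.4251… = R$44,904.43

R$44,904.43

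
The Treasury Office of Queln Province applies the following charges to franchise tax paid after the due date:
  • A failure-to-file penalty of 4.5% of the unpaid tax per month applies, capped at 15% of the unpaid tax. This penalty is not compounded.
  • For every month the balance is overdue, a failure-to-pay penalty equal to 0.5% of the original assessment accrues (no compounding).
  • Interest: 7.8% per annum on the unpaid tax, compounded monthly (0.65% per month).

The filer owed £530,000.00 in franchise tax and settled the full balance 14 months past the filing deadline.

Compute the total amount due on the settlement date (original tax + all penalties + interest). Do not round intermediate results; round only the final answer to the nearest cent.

Failure-to-file: 14 × 4.5% × £530,000.00 = £333,900.00, capped at 15% × £530,000.00 = £79,500.00
Failure-to-pay penalty: 14 × 0.5% × £530,000.00 = £37,100.00
Interest: £530,000.00 × ((1 + 0.0065)^14 − 1) = £530,000.00 × 0.0949465… = £50,321.6576…
Total = £530,000.00 + £116,600.0000 + £50,321.6576… = £696,921.66

£696,921.66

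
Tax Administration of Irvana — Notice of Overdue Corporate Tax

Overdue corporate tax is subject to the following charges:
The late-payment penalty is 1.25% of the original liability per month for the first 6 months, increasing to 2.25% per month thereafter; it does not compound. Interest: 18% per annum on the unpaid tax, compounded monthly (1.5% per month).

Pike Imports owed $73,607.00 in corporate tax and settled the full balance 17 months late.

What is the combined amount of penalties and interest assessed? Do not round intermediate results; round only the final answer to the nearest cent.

$44,938.57

Penalty, months 1–6: 6 × 1.25% × $73,607.00 = $5,520.53…
Penalty, months 7–17: 11 × 2.25% × $73,607.00 = $18,217.73…
Interest: $73,607.00 × ((1 + 0.015)^17 − 1) = $73,607.00 × 0.2880203… = $21,200.3125…
Penalties + interest = $23,738.2575 + $21,200.3125… = $44,938.57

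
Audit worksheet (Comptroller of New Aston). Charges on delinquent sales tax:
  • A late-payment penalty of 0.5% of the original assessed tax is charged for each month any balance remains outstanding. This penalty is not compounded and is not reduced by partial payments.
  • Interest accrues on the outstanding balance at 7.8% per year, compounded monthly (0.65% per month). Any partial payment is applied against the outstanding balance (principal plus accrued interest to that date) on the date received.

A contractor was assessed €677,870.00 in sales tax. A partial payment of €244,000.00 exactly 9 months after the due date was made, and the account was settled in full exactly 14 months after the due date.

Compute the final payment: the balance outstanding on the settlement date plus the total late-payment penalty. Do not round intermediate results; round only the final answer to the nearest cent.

Balance at month 9: €677,870.0000 × (1 + 0.0065)^9 = €718,572.2262…
After €244,000.00 payment: €718,572.2262… − €244,000.00 = €474,572.2262…
Balance at month 14: €474,572.2262… × (1 + 0.0065)^5 = €490,197.6378…
Penalty: 14 × 0.5% × €677,870.00 = €47,450.90
Final settlement = outstanding balance + penalty = €490,197.6378… + €47,450.90 = €537,648.54

€537,648.54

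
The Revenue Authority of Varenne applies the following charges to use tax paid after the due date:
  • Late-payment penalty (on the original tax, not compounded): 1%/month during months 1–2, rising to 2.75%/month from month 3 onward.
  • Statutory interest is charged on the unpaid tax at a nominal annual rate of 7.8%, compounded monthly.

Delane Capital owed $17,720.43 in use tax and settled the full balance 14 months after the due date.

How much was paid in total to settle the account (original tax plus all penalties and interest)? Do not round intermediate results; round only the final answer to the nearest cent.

$25,605.07

Penalty, months 1–2: 2 × 1% × $17,720.43 = $354.41…
Penalty, months 3–14: 12 × 2.75% × $17,720.43 = $5,847.74…
Interest (7.8%/yr ÷ 12 = 0.65%/month): $17,720.43 × ((1 + 0.0065)^14 − 1) = $1,682.4932…
Total = $17,720.43 + $6,202.1505 + $1,682.4932… = $25,605.07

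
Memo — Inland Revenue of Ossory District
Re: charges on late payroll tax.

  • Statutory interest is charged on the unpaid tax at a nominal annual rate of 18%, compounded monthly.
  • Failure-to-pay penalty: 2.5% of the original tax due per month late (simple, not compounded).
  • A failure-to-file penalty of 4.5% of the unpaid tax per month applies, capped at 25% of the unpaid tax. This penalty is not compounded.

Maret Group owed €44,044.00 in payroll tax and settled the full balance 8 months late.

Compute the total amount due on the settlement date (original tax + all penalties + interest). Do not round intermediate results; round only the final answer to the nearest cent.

€69,435.04

Failure-to-file: 8 × 4.5% × €44,044.00 = €15,855.84, capped at 25% × €44,044.00 = €11,011.00
Failure-to-pay penalty = 2.5% × €44,044.00 × 8 mo = €8,808.80
Interest (18%/yr ÷ 12 = 1.5%/month): €44,044.00 × ((1 + 0.015)^8 − 1) = €5,571.2395…
Total = €44,044.00 + €19,819.8000 + €5,571.2395… = €69,435.04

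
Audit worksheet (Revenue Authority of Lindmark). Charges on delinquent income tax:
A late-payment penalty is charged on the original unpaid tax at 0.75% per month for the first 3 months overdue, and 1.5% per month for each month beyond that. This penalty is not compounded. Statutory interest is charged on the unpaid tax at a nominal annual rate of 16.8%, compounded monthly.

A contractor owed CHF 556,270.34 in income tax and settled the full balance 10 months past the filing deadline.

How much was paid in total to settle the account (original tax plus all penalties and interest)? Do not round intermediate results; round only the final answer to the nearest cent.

Penalty, months 1–3: 3 × 0.75% × CHF 556,270.34 = CHF 12,516.08…
Penalty, months 4–10: 7 × 1.5% × CHF 556,270.34 = CHF 58,408.39…
Interest (16.8%/yr ÷ 12 = 1.4%/month): CHF 556,270.34 × ((1 + 0.014)^10 − 1) = CHF 82,971.8846…
Total = CHF 556,270.34 + CHF 70,924.4684… + CHF 82,971.8846… = CHF 710,166.69

CHF 710,166.69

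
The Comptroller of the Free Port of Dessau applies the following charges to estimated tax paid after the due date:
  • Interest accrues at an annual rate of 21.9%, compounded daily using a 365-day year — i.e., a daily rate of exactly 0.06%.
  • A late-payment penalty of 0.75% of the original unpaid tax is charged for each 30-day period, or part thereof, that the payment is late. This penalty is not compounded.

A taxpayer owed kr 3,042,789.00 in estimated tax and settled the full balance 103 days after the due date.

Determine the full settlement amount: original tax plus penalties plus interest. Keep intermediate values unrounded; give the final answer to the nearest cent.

Penalty periods: ⌈103/30⌉ = 4; penalty = 4 × 0.75% × kr 3,042,789.00 = kr 91,283.67
Interest: kr 3,042,789.00 × ((1 + 0.0006)^103 − 1) = kr 3,042,789.00 × 0.06372986… = kr 193,916.5160…
Total = kr 3,042,789.00 + kr 91,283.6700 + kr 193,916.5160… = kr 3,327,989.19

kr 3,327,989.19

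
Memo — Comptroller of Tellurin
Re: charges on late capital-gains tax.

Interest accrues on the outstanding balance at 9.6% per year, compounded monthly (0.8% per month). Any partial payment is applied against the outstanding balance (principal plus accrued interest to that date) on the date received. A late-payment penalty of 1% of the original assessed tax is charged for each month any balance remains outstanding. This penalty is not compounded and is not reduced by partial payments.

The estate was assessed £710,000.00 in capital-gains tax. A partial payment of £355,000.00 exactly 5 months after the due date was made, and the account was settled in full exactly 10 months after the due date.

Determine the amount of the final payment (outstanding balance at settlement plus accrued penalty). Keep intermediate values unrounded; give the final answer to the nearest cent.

Balance at month 5: £710,000.0000 × (1 + 0.008)^5 = £738,858.0498…
After £355,000.00 payment: £738,858.0498… − £355,000.00 = £383,858.0498…
Balance at month 10: £383,858.0498… × (1 + 0.008)^5 = £399,460.0141…
Penalty: 10 × 1% × £710,000.00 = £71,000.00
Final settlement = outstanding balance + penalty = £399,460.0141… + £71,000.00 = £470,460.01

£470,460.01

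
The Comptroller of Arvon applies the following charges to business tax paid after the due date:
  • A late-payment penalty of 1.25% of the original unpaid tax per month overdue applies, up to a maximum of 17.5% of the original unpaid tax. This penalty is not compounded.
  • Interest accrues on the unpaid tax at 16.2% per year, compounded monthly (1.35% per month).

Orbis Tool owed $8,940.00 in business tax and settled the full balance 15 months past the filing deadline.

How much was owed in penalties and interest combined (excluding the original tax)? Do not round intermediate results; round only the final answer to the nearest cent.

Penalty (uncapped): 15 × 1.25% × $8,940.00 = $1,676.25; cap = 17.5% × $8,940.00 = $1,564.50 → penalty = $1,564.50
Interest: $8,940.00 × ((1 + 0.0135)^15 − 1) = $8,940.00 × 0.2228024… = $1,991.8538…
Penalties + interest = $1,564.5000 + $1,991.8538… = $3,556.35

$3,556.35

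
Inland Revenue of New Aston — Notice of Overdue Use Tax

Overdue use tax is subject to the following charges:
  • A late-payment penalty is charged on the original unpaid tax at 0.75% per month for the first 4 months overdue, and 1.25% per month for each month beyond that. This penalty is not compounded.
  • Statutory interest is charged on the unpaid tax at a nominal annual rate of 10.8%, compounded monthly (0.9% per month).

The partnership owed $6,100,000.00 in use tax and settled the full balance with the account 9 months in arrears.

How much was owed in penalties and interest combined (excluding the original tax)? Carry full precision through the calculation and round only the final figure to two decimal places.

Penalty, months 1–4: 4 × 0.75% × $6,100,000.00 = $183,000.00
Penalty, months 5–9: 5 × 1.25% × $6,100,000.00 = $381,250.00
Interest: $6,100,000.00 × ((1 + 0.009)^9 − 1) = $6,100,000.00 × 0.0839781… = $512,266.2280…
Penalties + interest = $564,250.0000 + $512,266.2280… = $1,076,516.23

$1,076,516.23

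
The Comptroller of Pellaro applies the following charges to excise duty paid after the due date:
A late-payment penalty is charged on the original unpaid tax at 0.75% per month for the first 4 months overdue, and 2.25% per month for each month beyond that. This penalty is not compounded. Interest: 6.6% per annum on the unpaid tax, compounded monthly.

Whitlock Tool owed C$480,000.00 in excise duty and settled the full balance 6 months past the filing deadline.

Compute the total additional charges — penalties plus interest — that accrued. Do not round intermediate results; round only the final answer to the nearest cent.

C$52,059.40

Penalty, months 1–4: 4 × 0.75% × C$480,000.00 = C$14,400.00
Penalty, months 5–6: 2 × 2.25% × C$480,000.00 = C$21,600.00
Interest (6.6%/yr ÷ 12 = 0.55%/month): C$480,000.00 × ((1 + 0.0055)^6 − 1) = C$16,059.4038…
Penalties + interest = C$36,000.0000 + C$16,059.4038… = C$52,059.40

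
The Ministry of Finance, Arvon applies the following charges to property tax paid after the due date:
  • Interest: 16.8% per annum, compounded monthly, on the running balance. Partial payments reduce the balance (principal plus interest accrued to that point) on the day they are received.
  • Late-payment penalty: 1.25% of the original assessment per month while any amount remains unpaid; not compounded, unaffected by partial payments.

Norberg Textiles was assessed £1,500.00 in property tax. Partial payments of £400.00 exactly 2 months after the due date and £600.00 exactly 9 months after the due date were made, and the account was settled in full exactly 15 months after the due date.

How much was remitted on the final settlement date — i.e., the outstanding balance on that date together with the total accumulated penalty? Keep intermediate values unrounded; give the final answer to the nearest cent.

£997.64

Monthly rate = 16.8% ÷ 12 = 1.4%
Balance at month 2: £1,500.0000 × (1 + 0.014)^2 = £1,542.2940
After £400.00 payment: £1,542.2940 − £400.00 = £1,142.2940
Balance at month 9: £1,142.2940 × (1 + 0.014)^7 = £1,259.0517…
After £600.00 payment: £1,259.0517… − £600.00 = £659.0517…
Balance at month 15: £659.0517… × (1 + 0.014)^6 = £716.3863…
Penalty: 15 × 1.25% × £1,500.00 = £281.25
Final settlement = outstanding balance + penalty = £716.3863… + £281.25 = £997.64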